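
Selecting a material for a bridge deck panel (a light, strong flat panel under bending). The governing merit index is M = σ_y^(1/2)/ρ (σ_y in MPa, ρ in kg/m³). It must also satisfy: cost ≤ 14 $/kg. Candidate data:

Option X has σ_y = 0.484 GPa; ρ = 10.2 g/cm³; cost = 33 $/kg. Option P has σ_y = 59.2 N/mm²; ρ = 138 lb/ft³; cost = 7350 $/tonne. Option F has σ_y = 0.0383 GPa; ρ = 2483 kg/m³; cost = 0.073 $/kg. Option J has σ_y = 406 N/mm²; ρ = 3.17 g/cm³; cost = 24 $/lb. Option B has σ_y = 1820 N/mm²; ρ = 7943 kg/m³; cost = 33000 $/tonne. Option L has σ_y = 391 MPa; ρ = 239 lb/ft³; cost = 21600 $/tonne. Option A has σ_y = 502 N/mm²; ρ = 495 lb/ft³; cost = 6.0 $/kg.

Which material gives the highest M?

option P

Screen on constraints: cost ≤ 14 $/kg. Survivors: option P, option F, option A.
Convert each candidate to consistent units, then evaluate M:
  option P: σ_y = 59.20 MPa, ρ = 2211 kg/m³
  option F: σ_y = 38.30 MPa, ρ = 2483 kg/m³
  option A: σ_y = 502.0 MPa, ρ = 7929 kg/m³
  option P: M = 3.48×10⁻³
  option A: M = 2.83×10⁻³
  option F: M = 2.49×10⁻³
Option P has the largest M.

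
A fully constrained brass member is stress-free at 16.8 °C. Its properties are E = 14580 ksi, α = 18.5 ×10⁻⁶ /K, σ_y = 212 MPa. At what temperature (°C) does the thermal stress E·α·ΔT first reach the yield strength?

E = 14580 ksi = 100.5 GPa.
E·α·ΔT = 212.0 MPa ⇒ ΔT = 212.0 / (100.5×10³ × 18.5×10⁻⁶) = 114.0 K.
T = 16.8 + 114.0 = 130.8 °C.

131 °C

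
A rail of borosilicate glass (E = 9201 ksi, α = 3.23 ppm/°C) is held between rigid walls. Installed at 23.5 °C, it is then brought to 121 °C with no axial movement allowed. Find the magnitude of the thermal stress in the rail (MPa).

E = 9201 ksi = 63.44 GPa.
ΔT = 97.50 K. Constrained thermal stress σ = E·α·ΔT = 63.44×10³ MPa × 3.23×10⁻⁶ × 97.50 = 20.0 MPa (compressive).

20.0 MPa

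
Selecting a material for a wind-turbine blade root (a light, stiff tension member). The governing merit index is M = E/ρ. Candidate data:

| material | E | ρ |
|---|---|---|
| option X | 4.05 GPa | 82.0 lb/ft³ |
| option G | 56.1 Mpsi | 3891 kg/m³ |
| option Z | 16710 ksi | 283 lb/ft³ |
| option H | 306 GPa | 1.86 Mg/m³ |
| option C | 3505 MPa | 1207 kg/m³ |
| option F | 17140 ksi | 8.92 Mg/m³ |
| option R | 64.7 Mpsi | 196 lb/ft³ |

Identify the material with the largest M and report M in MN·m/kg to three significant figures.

option H, M = 165 MN·m/kg

Putting every candidate on a common basis:
  option X: E = 4.050 GPa, ρ = 1314 kg/m³
  option G: E = 386.8 GPa, ρ = 3891 kg/m³
  option Z: E = 115.2 GPa, ρ = 4533 kg/m³
  option H: E = 306.0 GPa, ρ = 1860 kg/m³
  option C: E = 3.505 GPa, ρ = 1207 kg/m³
  option F: E = 118.2 GPa, ρ = 8920 kg/m³
  option R: E = 446.1 GPa, ρ = 3140 kg/m³
  option H: M = 165 MN·m/kg
  option R: M = 142 MN·m/kg
  option G: M = 99.4 MN·m/kg
  option Z: M = 25.4 MN·m/kg
  option F: M = 13.2 MN·m/kg
  option X: M = 3.08 MN·m/kg
  option C: M = 2.90 MN·m/kg
Option H ranks first.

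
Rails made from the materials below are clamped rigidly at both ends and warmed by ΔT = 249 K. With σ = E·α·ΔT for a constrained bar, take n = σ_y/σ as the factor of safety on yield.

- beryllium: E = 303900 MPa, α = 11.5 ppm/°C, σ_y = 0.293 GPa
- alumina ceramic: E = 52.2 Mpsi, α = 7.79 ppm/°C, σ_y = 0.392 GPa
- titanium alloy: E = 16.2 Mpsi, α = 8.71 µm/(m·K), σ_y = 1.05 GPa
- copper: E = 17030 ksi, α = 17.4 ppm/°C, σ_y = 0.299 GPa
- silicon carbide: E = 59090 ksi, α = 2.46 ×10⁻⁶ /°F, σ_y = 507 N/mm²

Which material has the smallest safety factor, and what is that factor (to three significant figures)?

Converting E to GPa, α to ×10⁻⁶/K, σ_y to MPa, then σ and n for each:
  beryllium: E = 303.9, α = 11.5, σ_y = 293.0 → σ = 870 MPa, n = 0.337
  alumina ceramic: E = 359.9, α = 7.79, σ_y = 392.0 → σ = 698 MPa, n = 0.562
  titanium alloy: E = 111.7, α = 8.71, σ_y = 1050 → σ = 242 MPa, n = 4.33
  copper: E = 117.4, α = 17.4, σ_y = 299.0 → σ = 509 MPa, n = 0.588
  silicon carbide: E = 407.4, α = 4.43, σ_y = 507.0 → σ = 449 MPa, n = 1.13
The minimum is beryllium at n = 0.337.

beryllium, n = 0.337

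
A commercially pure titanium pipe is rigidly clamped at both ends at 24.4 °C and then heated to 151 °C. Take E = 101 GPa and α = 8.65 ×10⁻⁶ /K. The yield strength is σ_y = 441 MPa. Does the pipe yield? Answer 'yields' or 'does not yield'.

ΔT = 126.6 K. Constrained thermal stress σ = E·α·ΔT = 101.0×10³ MPa × 8.65×10⁻⁶ × 126.6 = 111 MPa (compressive).
Compare to σ_y = 441 MPa: σ < σ_y, so it does not yield.

does not yield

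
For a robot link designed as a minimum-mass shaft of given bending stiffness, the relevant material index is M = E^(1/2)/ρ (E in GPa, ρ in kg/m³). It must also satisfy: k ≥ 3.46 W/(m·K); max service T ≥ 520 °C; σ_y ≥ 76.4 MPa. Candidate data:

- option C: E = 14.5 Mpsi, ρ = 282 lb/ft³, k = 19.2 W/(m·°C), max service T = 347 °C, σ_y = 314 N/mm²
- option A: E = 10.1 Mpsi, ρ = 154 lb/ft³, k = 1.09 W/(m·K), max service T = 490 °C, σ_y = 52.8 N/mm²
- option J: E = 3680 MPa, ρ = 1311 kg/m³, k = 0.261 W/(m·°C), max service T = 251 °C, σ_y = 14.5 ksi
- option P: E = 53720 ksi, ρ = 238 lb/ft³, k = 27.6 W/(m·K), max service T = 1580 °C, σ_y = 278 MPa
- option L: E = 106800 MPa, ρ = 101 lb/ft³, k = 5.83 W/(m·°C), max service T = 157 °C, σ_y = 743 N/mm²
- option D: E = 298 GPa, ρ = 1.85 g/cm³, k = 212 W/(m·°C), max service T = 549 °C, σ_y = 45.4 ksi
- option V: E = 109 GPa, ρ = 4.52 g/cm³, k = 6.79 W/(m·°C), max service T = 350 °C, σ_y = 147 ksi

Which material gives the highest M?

Screen on constraints: k ≥ 3.46 W/(m·K); max service T ≥ 520 °C; σ_y ≥ 76.4 MPa. Survivors: option P, option D.
Normalizing units and computing the index:
  option P: E = 370.4 GPa, ρ = 3812 kg/m³
  option D: E = 298.0 GPa, ρ = 1850 kg/m³
  option D: M = 9.33×10⁻³
  option P: M = 5.05×10⁻³
Option D ranks first.

option D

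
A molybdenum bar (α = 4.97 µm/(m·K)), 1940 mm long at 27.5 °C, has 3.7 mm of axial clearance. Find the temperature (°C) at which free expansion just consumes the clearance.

α·L₀·ΔT = 3.7 mm ⇒ ΔT = 3.7 / (4.97×10⁻⁶ × 1940.0) = 383.7 K.
T = 27.5 + 383.7 = 411.2 °C.

411 °C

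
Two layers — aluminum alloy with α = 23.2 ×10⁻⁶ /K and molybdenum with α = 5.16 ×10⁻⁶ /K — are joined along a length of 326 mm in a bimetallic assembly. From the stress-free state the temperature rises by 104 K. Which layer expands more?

α(aluminum alloy) = 23.2×10⁻⁶/K vs α(molybdenum) = 5.16×10⁻⁶/K.
Higher α expands more for the same ΔT: aluminum alloy.

aluminum alloy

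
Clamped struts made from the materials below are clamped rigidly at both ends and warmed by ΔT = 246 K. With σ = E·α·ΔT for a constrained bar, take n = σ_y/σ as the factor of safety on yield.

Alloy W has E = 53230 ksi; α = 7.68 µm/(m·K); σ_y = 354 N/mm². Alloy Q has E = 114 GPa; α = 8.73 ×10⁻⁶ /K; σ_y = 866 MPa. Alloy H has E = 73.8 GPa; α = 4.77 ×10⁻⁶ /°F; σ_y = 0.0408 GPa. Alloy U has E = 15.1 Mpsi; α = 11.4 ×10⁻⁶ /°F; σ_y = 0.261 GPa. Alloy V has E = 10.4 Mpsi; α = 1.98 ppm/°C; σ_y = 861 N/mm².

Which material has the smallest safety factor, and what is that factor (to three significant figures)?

With everything in SI (GPa, ×10⁻⁶/K, MPa):
  alloy W: E = 367.0, α = 7.68, σ_y = 354.0 → σ = 693 MPa, n = 0.511
  alloy Q: E = 114.0, α = 8.73, σ_y = 866.0 → σ = 245 MPa, n = 3.54
  alloy H: E = 73.80, α = 8.59, σ_y = 40.80 → σ = 156 MPa, n = 0.262
  alloy U: E = 104.1, α = 20.5, σ_y = 261.0 → σ = 526 MPa, n = 0.497
  alloy V: E = 71.71, α = 1.98, σ_y = 861.0 → σ = 34.9 MPa, n = 24.7
The minimum is alloy H at n = 0.262.

alloy H, n = 0.262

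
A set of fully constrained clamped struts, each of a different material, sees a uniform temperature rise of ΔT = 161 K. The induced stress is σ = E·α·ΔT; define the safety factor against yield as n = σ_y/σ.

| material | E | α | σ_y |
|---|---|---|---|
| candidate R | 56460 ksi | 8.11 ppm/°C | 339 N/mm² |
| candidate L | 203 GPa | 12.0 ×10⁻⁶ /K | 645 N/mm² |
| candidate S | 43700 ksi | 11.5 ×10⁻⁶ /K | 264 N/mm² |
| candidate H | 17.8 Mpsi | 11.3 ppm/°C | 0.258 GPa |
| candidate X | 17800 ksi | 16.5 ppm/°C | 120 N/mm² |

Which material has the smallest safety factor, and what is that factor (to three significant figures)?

candidate X, n = 0.368

With everything in SI (GPa, ×10⁻⁶/K, MPa):
  candidate R: E = 389.3, α = 8.11, σ_y = 339.0 → σ = 508 MPa, n = 0.667
  candidate L: E = 203.0, α = 12.0, σ_y = 645.0 → σ = 392 MPa, n = 1.64
  candidate S: E = 301.3, α = 11.5, σ_y = 264.0 → σ = 558 MPa, n = 0.473
  candidate H: E = 122.7, α = 11.3, σ_y = 258.0 → σ = 223 MPa, n = 1.16
  candidate X: E = 122.7, α = 16.5, σ_y = 120.0 → σ = 326 MPa, n = 0.368
Candidate X has the lowest safety factor, n = 0.368.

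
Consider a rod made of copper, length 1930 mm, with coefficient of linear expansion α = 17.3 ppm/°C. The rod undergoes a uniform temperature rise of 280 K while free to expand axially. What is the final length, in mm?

1939.3 mm

ΔL = α·L₀·ΔT = 17.3×10⁻⁶ × 1930 mm × 280.0 K = 9.35 mm.
L = L₀ + ΔL = 1930 + 9.35 = 1939.3 mm.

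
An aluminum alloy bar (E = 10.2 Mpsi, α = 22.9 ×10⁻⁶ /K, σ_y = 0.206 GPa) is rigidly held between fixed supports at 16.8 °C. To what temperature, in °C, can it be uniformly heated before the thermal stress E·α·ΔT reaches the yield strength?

E = 10.2 Mpsi = 70.33 GPa.
σ_y = 0.206 GPa = 206.0 MPa.
E·α·ΔT = 206.0 MPa ⇒ ΔT = 206.0 / (70.33×10³ × 22.9×10⁻⁶) = 127.9 K.
T = 16.8 + 127.9 = 144.7 °C.

145 °C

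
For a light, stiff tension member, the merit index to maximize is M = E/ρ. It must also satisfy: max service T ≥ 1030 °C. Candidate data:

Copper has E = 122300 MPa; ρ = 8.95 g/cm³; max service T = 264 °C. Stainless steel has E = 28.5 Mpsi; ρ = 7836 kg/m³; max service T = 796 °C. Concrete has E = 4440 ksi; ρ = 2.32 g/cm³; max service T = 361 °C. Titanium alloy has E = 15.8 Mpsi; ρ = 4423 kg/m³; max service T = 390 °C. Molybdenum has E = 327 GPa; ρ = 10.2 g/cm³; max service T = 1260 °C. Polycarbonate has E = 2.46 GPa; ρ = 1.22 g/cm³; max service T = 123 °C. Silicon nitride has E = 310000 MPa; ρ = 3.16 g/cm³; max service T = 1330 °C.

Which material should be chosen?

Screen on constraints: max service T ≥ 1030 °C. Survivors: molybdenum, silicon nitride.
Putting every candidate on a common basis:
  molybdenum: E = 327.0 GPa, ρ = 10200 kg/m³
  silicon nitride: E = 310.0 GPa, ρ = 3160 kg/m³
  silicon nitride: M = 98.1 MN·m/kg
  molybdenum: M = 32.1 MN·m/kg
Silicon nitride ranks first.

silicon nitride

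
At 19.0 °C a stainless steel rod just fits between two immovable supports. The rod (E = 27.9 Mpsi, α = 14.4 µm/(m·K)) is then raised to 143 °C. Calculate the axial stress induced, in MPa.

E = 27.9 Mpsi = 192.4 GPa.
ΔT = 124.0 K. Constrained thermal stress σ = E·α·ΔT = 192.4×10³ MPa × 14.4×10⁻⁶ × 124.0 = 343 MPa (compressive).

343 MPa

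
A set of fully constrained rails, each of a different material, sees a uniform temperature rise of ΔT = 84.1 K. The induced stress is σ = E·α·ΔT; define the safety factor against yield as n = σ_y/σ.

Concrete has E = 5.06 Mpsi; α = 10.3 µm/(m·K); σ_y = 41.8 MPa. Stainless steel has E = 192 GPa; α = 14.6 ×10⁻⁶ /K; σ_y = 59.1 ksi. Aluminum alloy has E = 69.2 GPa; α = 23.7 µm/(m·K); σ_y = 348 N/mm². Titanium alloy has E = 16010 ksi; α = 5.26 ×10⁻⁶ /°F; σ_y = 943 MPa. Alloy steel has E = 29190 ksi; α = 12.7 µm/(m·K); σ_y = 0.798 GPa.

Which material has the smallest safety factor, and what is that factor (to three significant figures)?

concrete, n = 1.38

In consistent units (E in GPa, α in ×10⁻⁶/K, σ_y in MPa):
  concrete: E = 34.89, α = 10.3, σ_y = 41.80 → σ = 30.2 MPa, n = 1.38
  stainless steel: E = 192.0, α = 14.6, σ_y = 407.5 → σ = 236 MPa, n = 1.73
  aluminum alloy: E = 69.20, α = 23.7, σ_y = 348.0 → σ = 138 MPa, n = 2.52
  titanium alloy: E = 110.4, α = 9.47, σ_y = 943.0 → σ = 87.9 MPa, n = 10.7
  alloy steel: E = 201.3, α = 12.7, σ_y = 798.0 → σ = 215 MPa, n = 3.71
Smallest n: concrete with n = 1.38.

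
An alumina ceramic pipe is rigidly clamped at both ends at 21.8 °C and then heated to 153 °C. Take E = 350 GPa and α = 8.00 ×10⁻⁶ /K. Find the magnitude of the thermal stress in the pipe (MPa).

ΔT = 131.2 K. Constrained thermal stress σ = E·α·ΔT = 350.0×10³ MPa × 8.00×10⁻⁶ × 131.2 = 367 MPa (compressive).

367 MPa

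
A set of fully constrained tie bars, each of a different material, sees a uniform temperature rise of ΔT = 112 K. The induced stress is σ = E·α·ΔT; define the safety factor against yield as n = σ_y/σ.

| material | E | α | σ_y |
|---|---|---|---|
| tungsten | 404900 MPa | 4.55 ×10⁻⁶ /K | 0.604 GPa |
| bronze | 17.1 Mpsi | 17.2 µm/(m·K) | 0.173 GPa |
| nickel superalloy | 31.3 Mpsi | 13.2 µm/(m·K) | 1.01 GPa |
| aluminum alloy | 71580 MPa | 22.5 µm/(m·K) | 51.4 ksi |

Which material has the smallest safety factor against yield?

bronze

Per material, after unit conversion:
  tungsten: E = 404.9, α = 4.55, σ_y = 604.0 → σ = 206 MPa, n = 2.93
  bronze: E = 117.9, α = 17.2, σ_y = 173.0 → σ = 227 MPa, n = 0.762
  nickel superalloy: E = 215.8, α = 13.2, σ_y = 1010 → σ = 319 MPa, n = 3.17
  aluminum alloy: E = 71.58, α = 22.5, σ_y = 354.4 → σ = 180 MPa, n = 1.96
Smallest n: bronze with n = 0.762.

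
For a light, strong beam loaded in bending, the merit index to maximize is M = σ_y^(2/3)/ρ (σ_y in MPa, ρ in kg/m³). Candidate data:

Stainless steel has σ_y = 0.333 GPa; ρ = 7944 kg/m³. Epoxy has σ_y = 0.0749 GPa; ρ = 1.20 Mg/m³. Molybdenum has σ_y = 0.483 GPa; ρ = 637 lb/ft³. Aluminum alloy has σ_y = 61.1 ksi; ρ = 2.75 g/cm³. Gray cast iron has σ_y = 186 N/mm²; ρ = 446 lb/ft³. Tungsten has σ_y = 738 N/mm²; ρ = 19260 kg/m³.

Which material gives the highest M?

After converting to SI:
  stainless steel: σ_y = 333.0 MPa, ρ = 7944 kg/m³
  epoxy: σ_y = 74.90 MPa, ρ = 1200 kg/m³
  molybdenum: σ_y = 483.0 MPa, ρ = 10200 kg/m³
  aluminum alloy: σ_y = 421.3 MPa, ρ = 2750 kg/m³
  gray cast iron: σ_y = 186.0 MPa, ρ = 7144 kg/m³
  tungsten: σ_y = 738.0 MPa, ρ = 19260 kg/m³
  aluminum alloy: M = 20.4×10⁻³
  epoxy: M = 14.8×10⁻³
  stainless steel: M = 6.05×10⁻³
  molybdenum: M = 6.03×10⁻³
  gray cast iron: M = 4.56×10⁻³
  tungsten: M = 4.24×10⁻³
The maximum is for aluminum alloy.

aluminum alloy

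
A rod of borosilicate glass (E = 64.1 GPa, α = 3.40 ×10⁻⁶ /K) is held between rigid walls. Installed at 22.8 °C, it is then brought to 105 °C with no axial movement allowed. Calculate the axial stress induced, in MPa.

ΔT = 82.20 K. Constrained thermal stress σ = E·α·ΔT = 64.10×10³ MPa × 3.40×10⁻⁶ × 82.20 = 17.9 MPa (compressive).

17.9 MPa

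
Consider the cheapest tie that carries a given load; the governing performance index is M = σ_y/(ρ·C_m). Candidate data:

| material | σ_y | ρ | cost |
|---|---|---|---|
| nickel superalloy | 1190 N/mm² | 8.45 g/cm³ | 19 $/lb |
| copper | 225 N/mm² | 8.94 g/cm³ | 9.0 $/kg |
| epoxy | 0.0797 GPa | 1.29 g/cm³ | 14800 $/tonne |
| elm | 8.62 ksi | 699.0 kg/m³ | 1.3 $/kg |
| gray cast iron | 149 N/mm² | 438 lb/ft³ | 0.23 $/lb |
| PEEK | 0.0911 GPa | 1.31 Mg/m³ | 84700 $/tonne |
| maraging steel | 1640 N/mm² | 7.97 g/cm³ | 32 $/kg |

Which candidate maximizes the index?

elm

After converting to SI:
  nickel superalloy: σ_y = 1190 MPa, ρ = 8450 kg/m³, cost = 41.89 $/kg
  copper: σ_y = 225.0 MPa, ρ = 8940 kg/m³, cost = 9.000 $/kg
  epoxy: σ_y = 79.70 MPa, ρ = 1290 kg/m³, cost = 14.80 $/kg
  elm: σ_y = 59.43 MPa, ρ = 699.0 kg/m³, cost = 1.300 $/kg
  gray cast iron: σ_y = 149.0 MPa, ρ = 7016 kg/m³, cost = 0.5071 $/kg
  PEEK: σ_y = 91.10 MPa, ρ = 1310 kg/m³, cost = 84.70 $/kg
  maraging steel: σ_y = 1640 MPa, ρ = 7970 kg/m³, cost = 32.00 $/kg
  elm: M = 65.4 kN·m per $
  gray cast iron: M = 41.9 kN·m per $
  maraging steel: M = 6.43 kN·m per $
  epoxy: M = 4.17 kN·m per $
  nickel superalloy: M = 3.36 kN·m per $
  copper: M = 2.80 kN·m per $
  PEEK: M = 0.821 kN·m per $
Elm ranks first.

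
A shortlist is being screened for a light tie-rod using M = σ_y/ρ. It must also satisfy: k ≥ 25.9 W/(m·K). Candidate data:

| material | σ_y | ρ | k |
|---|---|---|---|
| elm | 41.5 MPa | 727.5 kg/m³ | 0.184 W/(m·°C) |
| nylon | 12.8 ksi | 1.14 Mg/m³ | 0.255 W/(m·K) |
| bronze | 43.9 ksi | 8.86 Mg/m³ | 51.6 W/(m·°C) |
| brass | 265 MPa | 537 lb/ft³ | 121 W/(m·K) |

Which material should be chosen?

bronze

Screen on constraints: k ≥ 25.9 W/(m·K). Survivors: bronze, brass.
Putting every candidate on a common basis:
  bronze: σ_y = 302.7 MPa, ρ = 8860 kg/m³
  brass: σ_y = 265.0 MPa, ρ = 8602 kg/m³
  bronze: M = 34.2 kN·m/kg
  brass: M = 30.8 kN·m/kg
Bronze ranks first.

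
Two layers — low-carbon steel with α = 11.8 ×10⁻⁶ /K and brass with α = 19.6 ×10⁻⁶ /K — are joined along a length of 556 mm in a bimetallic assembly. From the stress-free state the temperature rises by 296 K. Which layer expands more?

α(low-carbon steel) = 11.8×10⁻⁶/K vs α(brass) = 19.6×10⁻⁶/K.
Higher α expands more for the same ΔT: brass.

brass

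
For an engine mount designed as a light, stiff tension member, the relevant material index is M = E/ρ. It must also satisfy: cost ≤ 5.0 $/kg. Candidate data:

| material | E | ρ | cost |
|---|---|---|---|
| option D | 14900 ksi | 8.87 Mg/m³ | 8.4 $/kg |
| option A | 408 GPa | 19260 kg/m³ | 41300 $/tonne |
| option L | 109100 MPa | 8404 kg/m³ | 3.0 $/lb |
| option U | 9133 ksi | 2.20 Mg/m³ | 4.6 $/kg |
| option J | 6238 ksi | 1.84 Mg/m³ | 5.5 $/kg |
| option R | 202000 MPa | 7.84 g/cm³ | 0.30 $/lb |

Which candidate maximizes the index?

Screen on constraints: cost ≤ 5.0 $/kg. Survivors: option U, option R.
Normalizing units and computing the index:
  option U: E = 62.97 GPa, ρ = 2200 kg/m³
  option R: E = 202.0 GPa, ρ = 7840 kg/m³
  option U: M = 28.6 MN·m/kg
  option R: M = 25.8 MN·m/kg
The maximum is for option U.

option U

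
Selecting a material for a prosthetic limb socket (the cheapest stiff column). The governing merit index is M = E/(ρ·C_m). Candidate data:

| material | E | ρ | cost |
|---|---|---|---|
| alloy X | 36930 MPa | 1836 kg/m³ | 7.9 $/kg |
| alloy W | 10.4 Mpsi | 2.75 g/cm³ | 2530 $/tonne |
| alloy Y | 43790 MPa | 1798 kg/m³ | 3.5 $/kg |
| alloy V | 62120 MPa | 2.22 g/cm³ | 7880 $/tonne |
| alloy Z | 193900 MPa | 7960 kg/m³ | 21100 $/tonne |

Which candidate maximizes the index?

In SI units:
  alloy X: E = 36.93 GPa, ρ = 1836 kg/m³, cost = 7.900 $/kg
  alloy W: E = 71.71 GPa, ρ = 2750 kg/m³, cost = 2.530 $/kg
  alloy Y: E = 43.79 GPa, ρ = 1798 kg/m³, cost = 3.500 $/kg
  alloy V: E = 62.12 GPa, ρ = 2220 kg/m³, cost = 7.880 $/kg
  alloy Z: E = 193.9 GPa, ρ = 7960 kg/m³, cost = 21.10 $/kg
  alloy W: M = 10.3 MN·m per $
  alloy Y: M = 6.96 MN·m per $
  alloy V: M = 3.55 MN·m per $
  alloy X: M = 2.55 MN·m per $
  alloy Z: M = 1.15 MN·m per $
The maximum is for alloy W.

alloy W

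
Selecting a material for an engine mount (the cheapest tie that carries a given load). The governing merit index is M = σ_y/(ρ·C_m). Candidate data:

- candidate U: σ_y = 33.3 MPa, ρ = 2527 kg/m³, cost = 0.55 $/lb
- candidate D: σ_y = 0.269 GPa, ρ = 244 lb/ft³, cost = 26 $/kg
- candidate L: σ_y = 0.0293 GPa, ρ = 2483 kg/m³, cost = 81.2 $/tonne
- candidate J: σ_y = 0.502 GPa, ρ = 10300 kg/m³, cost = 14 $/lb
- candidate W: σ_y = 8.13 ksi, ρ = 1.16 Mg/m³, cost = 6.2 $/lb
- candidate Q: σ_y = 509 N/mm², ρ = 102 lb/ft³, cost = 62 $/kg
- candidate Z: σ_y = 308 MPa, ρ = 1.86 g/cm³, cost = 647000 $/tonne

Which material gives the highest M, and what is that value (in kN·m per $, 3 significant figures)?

candidate L, M = 145 kN·m per $

In SI units:
  candidate U: σ_y = 33.30 MPa, ρ = 2527 kg/m³, cost = 1.213 $/kg
  candidate D: σ_y = 269.0 MPa, ρ = 3909 kg/m³, cost = 26.00 $/kg
  candidate L: σ_y = 29.30 MPa, ρ = 2483 kg/m³, cost = 0.08120 $/kg
  candidate J: σ_y = 502.0 MPa, ρ = 10300 kg/m³, cost = 30.86 $/kg
  candidate W: σ_y = 56.05 MPa, ρ = 1160 kg/m³, cost = 13.67 $/kg
  candidate Q: σ_y = 509.0 MPa, ρ = 1634 kg/m³, cost = 62.00 $/kg
  candidate Z: σ_y = 308.0 MPa, ρ = 1860 kg/m³, cost = 647.0 $/kg
  candidate L: M = 145 kN·m per $
  candidate U: M = 10.9 kN·m per $
  candidate Q: M = 5.02 kN·m per $
  candidate W: M = 3.54 kN·m per $
  candidate D: M = 2.65 kN·m per $
  candidate J: M = 1.58 kN·m per $
  candidate Z: M = 0.256 kN·m per $
Candidate L has the largest M.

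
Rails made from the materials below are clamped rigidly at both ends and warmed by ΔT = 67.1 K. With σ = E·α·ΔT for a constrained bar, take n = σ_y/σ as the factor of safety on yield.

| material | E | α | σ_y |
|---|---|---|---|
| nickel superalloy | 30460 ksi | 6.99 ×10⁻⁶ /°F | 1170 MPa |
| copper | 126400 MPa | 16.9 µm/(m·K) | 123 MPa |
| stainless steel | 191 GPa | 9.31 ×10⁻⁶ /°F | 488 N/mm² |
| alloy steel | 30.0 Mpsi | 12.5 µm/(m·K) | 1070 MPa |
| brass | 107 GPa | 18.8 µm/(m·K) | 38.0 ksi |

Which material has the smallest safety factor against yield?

Converting E to GPa, α to ×10⁻⁶/K, σ_y to MPa, then σ and n for each:
  nickel superalloy: E = 210.0, α = 12.6, σ_y = 1170 → σ = 177 MPa, n = 6.60
  copper: E = 126.4, α = 16.9, σ_y = 123.0 → σ = 143 MPa, n = 0.858
  stainless steel: E = 191.0, α = 16.8, σ_y = 488.0 → σ = 215 MPa, n = 2.27
  alloy steel: E = 206.8, α = 12.5, σ_y = 1070 → σ = 173 MPa, n = 6.17
  brass: E = 107.0, α = 18.8, σ_y = 262.0 → σ = 135 MPa, n = 1.94
The minimum is copper at n = 0.858.

copper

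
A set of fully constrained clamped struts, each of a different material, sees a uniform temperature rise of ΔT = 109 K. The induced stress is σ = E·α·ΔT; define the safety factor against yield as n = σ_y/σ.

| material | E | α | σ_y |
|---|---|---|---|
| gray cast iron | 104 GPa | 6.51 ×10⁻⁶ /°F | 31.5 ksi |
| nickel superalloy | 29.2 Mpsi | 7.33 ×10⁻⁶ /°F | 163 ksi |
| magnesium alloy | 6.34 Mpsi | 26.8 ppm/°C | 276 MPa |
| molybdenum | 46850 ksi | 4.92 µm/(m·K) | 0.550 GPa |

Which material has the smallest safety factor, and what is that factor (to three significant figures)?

With everything in SI (GPa, ×10⁻⁶/K, MPa):
  gray cast iron: E = 104.0, α = 11.7, σ_y = 217.2 → σ = 133 MPa, n = 1.63
  nickel superalloy: E = 201.3, α = 13.2, σ_y = 1124 → σ = 290 MPa, n = 3.88
  magnesium alloy: E = 43.71, α = 26.8, σ_y = 276.0 → σ = 128 MPa, n = 2.16
  molybdenum: E = 323.0, α = 4.92, σ_y = 550.0 → σ = 173 MPa, n = 3.17
Smallest n: gray cast iron with n = 1.63.

gray cast iron, n = 1.63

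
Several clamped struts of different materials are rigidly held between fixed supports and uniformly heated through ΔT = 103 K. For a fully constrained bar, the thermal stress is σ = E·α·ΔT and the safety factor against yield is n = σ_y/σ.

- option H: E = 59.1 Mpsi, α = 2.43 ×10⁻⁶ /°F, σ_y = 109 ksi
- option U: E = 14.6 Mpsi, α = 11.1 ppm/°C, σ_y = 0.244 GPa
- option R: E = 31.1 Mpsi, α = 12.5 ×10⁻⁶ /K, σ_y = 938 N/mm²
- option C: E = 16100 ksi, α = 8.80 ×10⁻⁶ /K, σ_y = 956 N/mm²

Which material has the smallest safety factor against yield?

option U

In consistent units (E in GPa, α in ×10⁻⁶/K, σ_y in MPa):
  option H: E = 407.5, α = 4.37, σ_y = 751.5 → σ = 184 MPa, n = 4.09
  option U: E = 100.7, α = 11.1, σ_y = 244.0 → σ = 115 MPa, n = 2.12
  option R: E = 214.4, α = 12.5, σ_y = 938.0 → σ = 276 MPa, n = 3.40
  option C: E = 111.0, α = 8.80, σ_y = 956.0 → σ = 101 MPa, n = 9.50
Option U has the lowest safety factor, n = 2.12.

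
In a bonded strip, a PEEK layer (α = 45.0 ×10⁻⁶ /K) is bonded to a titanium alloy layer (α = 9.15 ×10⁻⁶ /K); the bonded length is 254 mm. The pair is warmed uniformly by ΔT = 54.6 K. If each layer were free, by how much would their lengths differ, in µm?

Δα = |45.0 − 9.15|×10⁻⁶/K = 35.9×10⁻⁶/K.
ΔL_mismatch = Δα·L·ΔT = 35.9×10⁻⁶ × 254.0 mm × 54.6 K = 497 µm.

497 µm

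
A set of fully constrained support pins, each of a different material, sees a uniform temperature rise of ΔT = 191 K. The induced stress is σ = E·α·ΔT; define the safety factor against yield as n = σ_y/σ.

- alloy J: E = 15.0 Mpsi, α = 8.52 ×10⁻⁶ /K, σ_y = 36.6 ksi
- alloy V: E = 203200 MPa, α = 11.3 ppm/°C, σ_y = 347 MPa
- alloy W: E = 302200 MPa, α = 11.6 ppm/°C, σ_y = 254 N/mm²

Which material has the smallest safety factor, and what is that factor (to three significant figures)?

alloy W, n = 0.379

Per material, after unit conversion:
  alloy J: E = 103.4, α = 8.52, σ_y = 252.3 → σ = 168 MPa, n = 1.50
  alloy V: E = 203.2, α = 11.3, σ_y = 347.0 → σ = 439 MPa, n = 0.791
  alloy W: E = 302.2, α = 11.6, σ_y = 254.0 → σ = 670 MPa, n = 0.379
Smallest n: alloy W with n = 0.379.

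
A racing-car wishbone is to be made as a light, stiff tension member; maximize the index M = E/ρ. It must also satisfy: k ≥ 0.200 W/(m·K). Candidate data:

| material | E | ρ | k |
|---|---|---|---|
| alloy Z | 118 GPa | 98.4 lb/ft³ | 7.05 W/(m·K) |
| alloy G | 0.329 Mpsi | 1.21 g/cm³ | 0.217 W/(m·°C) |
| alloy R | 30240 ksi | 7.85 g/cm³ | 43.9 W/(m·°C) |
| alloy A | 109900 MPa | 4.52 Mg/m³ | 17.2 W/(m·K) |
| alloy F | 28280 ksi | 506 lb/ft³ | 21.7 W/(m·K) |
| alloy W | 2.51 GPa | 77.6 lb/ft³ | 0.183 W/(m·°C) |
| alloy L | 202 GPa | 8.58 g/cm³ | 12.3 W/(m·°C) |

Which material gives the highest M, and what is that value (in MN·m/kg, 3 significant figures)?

Screen on constraints: k ≥ 0.200 W/(m·K). Survivors: alloy Z, alloy G, alloy R, alloy A, alloy F, alloy L.
Normalizing units and computing the index:
  alloy Z: E = 118.0 GPa, ρ = 1576 kg/m³
  alloy G: E = 2.268 GPa, ρ = 1210 kg/m³
  alloy R: E = 208.5 GPa, ρ = 7850 kg/m³
  alloy A: E = 109.9 GPa, ρ = 4520 kg/m³
  alloy F: E = 195.0 GPa, ρ = 8105 kg/m³
  alloy L: E = 202.0 GPa, ρ = 8580 kg/m³
  alloy Z: M = 74.9 MN·m/kg
  alloy R: M = 26.6 MN·m/kg
  alloy A: M = 24.3 MN·m/kg
  alloy F: M = 24.1 MN·m/kg
  alloy L: M = 23.5 MN·m/kg
  alloy G: M = 1.87 MN·m/kg
Alloy Z ranks first.

alloy Z, M = 74.9 MN·m/kg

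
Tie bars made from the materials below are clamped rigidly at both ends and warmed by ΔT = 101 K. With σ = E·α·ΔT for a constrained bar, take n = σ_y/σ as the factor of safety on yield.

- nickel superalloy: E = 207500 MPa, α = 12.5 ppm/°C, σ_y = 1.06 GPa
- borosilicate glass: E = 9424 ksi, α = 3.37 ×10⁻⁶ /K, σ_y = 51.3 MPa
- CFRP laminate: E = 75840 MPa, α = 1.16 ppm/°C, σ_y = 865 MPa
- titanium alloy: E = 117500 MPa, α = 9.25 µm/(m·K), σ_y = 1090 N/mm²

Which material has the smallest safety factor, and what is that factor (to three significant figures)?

borosilicate glass, n = 2.32

Per material, after unit conversion:
  nickel superalloy: E = 207.5, α = 12.5, σ_y = 1060 → σ = 262 MPa, n = 4.05
  borosilicate glass: E = 64.98, α = 3.37, σ_y = 51.30 → σ = 22.1 MPa, n = 2.32
  CFRP laminate: E = 75.84, α = 1.16, σ_y = 865.0 → σ = 8.89 MPa, n = 97.4
  titanium alloy: E = 117.5, α = 9.25, σ_y = 1090 → σ = 110 MPa, n = 9.93
Smallest n: borosilicate glass with n = 2.32.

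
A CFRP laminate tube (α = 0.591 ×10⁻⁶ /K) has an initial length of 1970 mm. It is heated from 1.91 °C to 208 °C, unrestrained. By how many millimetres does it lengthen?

0.240 mm

ΔT = 208 − 1.91 = 206.1 K.
ΔL = α·L₀·ΔT = 0.591×10⁻⁶ × 1970 mm × 206.1 K = 0.240 mm.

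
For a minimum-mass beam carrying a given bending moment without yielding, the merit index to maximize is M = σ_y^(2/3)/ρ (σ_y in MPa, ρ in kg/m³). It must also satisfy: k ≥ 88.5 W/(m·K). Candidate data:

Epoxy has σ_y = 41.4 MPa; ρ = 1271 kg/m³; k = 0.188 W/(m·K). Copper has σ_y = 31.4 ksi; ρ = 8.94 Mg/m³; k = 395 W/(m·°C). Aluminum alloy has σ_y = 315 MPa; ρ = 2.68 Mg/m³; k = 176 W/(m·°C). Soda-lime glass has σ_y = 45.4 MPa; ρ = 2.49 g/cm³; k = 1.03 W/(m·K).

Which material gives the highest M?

Screen on constraints: k ≥ 88.5 W/(m·K). Survivors: copper, aluminum alloy.
In SI units:
  copper: σ_y = 216.5 MPa, ρ = 8940 kg/m³
  aluminum alloy: σ_y = 315.0 MPa, ρ = 2680 kg/m³
  aluminum alloy: M = 17.3×10⁻³
  copper: M = 4.03×10⁻³
Aluminum alloy ranks first.

aluminum alloy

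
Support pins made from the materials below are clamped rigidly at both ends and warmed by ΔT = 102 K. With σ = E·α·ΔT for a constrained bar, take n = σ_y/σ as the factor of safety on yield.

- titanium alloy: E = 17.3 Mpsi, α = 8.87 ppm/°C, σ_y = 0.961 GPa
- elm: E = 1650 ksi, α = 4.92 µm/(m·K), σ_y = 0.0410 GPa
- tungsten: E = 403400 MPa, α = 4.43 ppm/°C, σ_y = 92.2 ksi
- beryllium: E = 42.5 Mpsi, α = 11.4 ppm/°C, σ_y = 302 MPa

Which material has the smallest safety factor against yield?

Converting E to GPa, α to ×10⁻⁶/K, σ_y to MPa, then σ and n for each:
  titanium alloy: E = 119.3, α = 8.87, σ_y = 961.0 → σ = 108 MPa, n = 8.91
  elm: E = 11.38, α = 4.92, σ_y = 41.00 → σ = 5.71 MPa, n = 7.18
  tungsten: E = 403.4, α = 4.43, σ_y = 635.7 → σ = 182 MPa, n = 3.49
  beryllium: E = 293.0, α = 11.4, σ_y = 302.0 → σ = 341 MPa, n = 0.886
The minimum is beryllium at n = 0.886.

beryllium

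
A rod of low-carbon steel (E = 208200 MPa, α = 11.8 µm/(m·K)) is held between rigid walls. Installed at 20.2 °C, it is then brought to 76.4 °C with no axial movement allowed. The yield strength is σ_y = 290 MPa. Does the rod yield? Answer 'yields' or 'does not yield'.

E = 208200 MPa = 208.2 GPa.
ΔT = 56.20 K. Constrained thermal stress σ = E·α·ΔT = 208.2×10³ MPa × 11.8×10⁻⁶ × 56.20 = 138 MPa (compressive).
Compare to σ_y = 290 MPa: σ < σ_y, so it does not yield.

does not yield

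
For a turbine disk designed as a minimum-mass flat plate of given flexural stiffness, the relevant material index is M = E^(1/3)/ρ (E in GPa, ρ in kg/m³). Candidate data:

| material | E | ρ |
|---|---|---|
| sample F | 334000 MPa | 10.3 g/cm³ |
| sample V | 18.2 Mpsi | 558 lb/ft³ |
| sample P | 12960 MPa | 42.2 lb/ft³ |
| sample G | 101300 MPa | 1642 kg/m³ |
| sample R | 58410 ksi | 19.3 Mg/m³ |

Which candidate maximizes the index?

Putting every candidate on a common basis:
  sample F: E = 334.0 GPa, ρ = 10300 kg/m³
  sample V: E = 125.5 GPa, ρ = 8938 kg/m³
  sample P: E = 12.96 GPa, ρ = 676.0 kg/m³
  sample G: E = 101.3 GPa, ρ = 1642 kg/m³
  sample R: E = 402.7 GPa, ρ = 19300 kg/m³
  sample P: M = 3.47×10⁻³
  sample G: M = 2.84×10⁻³
  sample F: M = 0.674×10⁻³
  sample V: M = 0.560×10⁻³
  sample R: M = 0.383×10⁻³
The maximum is for sample P.

sample P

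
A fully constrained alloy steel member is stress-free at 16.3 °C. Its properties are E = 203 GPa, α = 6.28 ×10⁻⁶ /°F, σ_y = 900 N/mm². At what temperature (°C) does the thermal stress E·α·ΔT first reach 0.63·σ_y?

263 °C

α = 6.28×10⁻⁶/°F × 9/5 = 11.3×10⁻⁶/K.
σ_y = 900 N/mm² = 900.0 MPa.
E·α·ΔT = 567.0 MPa ⇒ ΔT = 567.0 / (203.0×10³ × 11.3×10⁻⁶) = 247.1 K.
T = 16.3 + 247.1 = 263.4 °C.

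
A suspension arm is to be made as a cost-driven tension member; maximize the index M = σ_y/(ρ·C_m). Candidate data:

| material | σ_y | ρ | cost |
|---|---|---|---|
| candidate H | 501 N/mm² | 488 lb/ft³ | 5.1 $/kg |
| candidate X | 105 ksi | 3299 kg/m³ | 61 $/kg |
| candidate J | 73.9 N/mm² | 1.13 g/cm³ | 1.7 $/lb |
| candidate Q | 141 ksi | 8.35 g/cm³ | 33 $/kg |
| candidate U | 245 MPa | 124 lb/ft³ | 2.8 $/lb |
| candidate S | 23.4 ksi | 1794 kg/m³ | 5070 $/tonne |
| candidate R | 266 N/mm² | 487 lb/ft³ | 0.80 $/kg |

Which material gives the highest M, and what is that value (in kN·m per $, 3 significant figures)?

candidate R, M = 42.6 kN·m per $

In SI units:
  candidate H: σ_y = 501.0 MPa, ρ = 7817 kg/m³, cost = 5.100 $/kg
  candidate X: σ_y = 723.9 MPa, ρ = 3299 kg/m³, cost = 61.00 $/kg
  candidate J: σ_y = 73.90 MPa, ρ = 1130 kg/m³, cost = 3.748 $/kg
  candidate Q: σ_y = 972.2 MPa, ρ = 8350 kg/m³, cost = 33.00 $/kg
  candidate U: σ_y = 245.0 MPa, ρ = 1986 kg/m³, cost = 6.173 $/kg
  candidate S: σ_y = 161.3 MPa, ρ = 1794 kg/m³, cost = 5.070 $/kg
  candidate R: σ_y = 266.0 MPa, ρ = 7801 kg/m³, cost = 0.8000 $/kg
  candidate R: M = 42.6 kN·m per $
  candidate U: M = 20.0 kN·m per $
  candidate S: M = 17.7 kN·m per $
  candidate J: M = 17.4 kN·m per $
  candidate H: M = 12.6 kN·m per $
  candidate X: M = 3.60 kN·m per $
  candidate Q: M = 3.53 kN·m per $
Candidate R has the largest M.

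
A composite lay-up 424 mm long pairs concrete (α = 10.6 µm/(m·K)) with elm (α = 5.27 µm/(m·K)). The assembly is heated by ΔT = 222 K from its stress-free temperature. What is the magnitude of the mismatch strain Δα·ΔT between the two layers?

1.18×10⁻³

Δα = |10.6 − 5.27|×10⁻⁶/K = 5.33×10⁻⁶/K.
Mismatch strain = Δα·ΔT = 5.33×10⁻⁶ × 222.0 = 1.18×10⁻³.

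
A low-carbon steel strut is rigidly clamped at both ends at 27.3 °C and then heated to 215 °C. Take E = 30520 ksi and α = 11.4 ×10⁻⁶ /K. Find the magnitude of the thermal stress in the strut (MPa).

E = 30520 ksi = 210.4 GPa.
ΔT = 187.7 K. Constrained thermal stress σ = E·α·ΔT = 210.4×10³ MPa × 11.4×10⁻⁶ × 187.7 = 450 MPa (compressive).

450 MPa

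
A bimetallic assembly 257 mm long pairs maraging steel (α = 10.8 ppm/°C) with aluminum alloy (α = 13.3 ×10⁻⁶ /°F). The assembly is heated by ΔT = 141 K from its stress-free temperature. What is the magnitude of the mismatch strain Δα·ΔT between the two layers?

aluminum alloy: α = 13.3×10⁻⁶/°F × 9/5 = 23.9×10⁻⁶/K.
Δα = |10.8 − 23.9|×10⁻⁶/K = 13.1×10⁻⁶/K.
Mismatch strain = Δα·ΔT = 13.1×10⁻⁶ × 141.0 = 1.85×10⁻³.

1.85×10⁻³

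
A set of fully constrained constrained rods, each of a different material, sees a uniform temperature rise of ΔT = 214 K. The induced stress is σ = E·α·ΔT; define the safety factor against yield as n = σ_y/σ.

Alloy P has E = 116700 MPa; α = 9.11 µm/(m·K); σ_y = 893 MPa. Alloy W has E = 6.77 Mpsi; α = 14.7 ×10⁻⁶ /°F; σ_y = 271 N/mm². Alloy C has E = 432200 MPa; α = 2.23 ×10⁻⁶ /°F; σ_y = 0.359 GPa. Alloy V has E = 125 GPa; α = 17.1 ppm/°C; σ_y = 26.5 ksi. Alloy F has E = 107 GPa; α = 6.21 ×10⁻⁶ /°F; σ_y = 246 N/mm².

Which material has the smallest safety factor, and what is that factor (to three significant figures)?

Per material, after unit conversion:
  alloy P: E = 116.7, α = 9.11, σ_y = 893.0 → σ = 228 MPa, n = 3.93
  alloy W: E = 46.68, α = 26.5, σ_y = 271.0 → σ = 264 MPa, n = 1.03
  alloy C: E = 432.2, α = 4.01, σ_y = 359.0 → σ = 371 MPa, n = 0.967
  alloy V: E = 125.0, α = 17.1, σ_y = 182.7 → σ = 457 MPa, n = 0.399
  alloy F: E = 107.0, α = 11.2, σ_y = 246.0 → σ = 256 MPa, n = 0.961
Smallest n: alloy V with n = 0.399.

alloy V, n = 0.399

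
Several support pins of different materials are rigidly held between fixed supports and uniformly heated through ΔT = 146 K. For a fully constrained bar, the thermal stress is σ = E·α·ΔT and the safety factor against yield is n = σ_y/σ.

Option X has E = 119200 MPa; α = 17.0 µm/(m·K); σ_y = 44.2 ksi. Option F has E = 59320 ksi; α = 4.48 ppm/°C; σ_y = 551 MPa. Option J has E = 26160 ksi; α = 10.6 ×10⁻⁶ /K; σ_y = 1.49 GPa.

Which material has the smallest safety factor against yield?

With everything in SI (GPa, ×10⁻⁶/K, MPa):
  option X: E = 119.2, α = 17.0, σ_y = 304.7 → σ = 296 MPa, n = 1.03
  option F: E = 409.0, α = 4.48, σ_y = 551.0 → σ = 268 MPa, n = 2.06
  option J: E = 180.4, α = 10.6, σ_y = 1490 → σ = 279 MPa, n = 5.34
Smallest n: option X with n = 1.03.

option X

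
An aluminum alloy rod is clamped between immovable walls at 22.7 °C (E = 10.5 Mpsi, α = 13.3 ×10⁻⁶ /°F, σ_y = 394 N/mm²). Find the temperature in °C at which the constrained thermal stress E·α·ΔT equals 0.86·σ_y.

E = 10.5 Mpsi = 72.39 GPa.
α = 13.3×10⁻⁶/°F × 9/5 = 23.9×10⁻⁶/K.
σ_y = 394 N/mm² = 394.0 MPa.
E·α·ΔT = 338.8 MPa ⇒ ΔT = 338.8 / (72.39×10³ × 23.9×10⁻⁶) = 195.5 K.
T = 22.7 + 195.5 = 218.2 °C.

218 °C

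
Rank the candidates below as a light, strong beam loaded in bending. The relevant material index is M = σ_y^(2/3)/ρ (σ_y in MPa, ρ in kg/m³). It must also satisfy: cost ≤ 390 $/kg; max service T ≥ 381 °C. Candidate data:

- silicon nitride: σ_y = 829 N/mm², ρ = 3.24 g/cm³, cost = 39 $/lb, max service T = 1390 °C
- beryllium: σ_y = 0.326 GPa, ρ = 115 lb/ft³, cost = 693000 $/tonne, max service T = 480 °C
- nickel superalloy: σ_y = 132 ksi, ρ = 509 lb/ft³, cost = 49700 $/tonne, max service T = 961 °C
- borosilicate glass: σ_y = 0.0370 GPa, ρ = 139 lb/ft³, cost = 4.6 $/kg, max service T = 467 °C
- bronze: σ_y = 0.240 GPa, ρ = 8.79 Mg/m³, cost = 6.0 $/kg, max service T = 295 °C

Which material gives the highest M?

silicon nitride

Screen on constraints: cost ≤ 390 $/kg; max service T ≥ 381 °C. Survivors: silicon nitride, nickel superalloy, borosilicate glass.
Convert each candidate to consistent units, then evaluate M:
  silicon nitride: σ_y = 829.0 MPa, ρ = 3240 kg/m³
  nickel superalloy: σ_y = 910.1 MPa, ρ = 8153 kg/m³
  borosilicate glass: σ_y = 37.00 MPa, ρ = 2227 kg/m³
  silicon nitride: M = 27.2×10⁻³
  nickel superalloy: M = 11.5×10⁻³
  borosilicate glass: M = 4.99×10⁻³
Silicon nitride has the largest M.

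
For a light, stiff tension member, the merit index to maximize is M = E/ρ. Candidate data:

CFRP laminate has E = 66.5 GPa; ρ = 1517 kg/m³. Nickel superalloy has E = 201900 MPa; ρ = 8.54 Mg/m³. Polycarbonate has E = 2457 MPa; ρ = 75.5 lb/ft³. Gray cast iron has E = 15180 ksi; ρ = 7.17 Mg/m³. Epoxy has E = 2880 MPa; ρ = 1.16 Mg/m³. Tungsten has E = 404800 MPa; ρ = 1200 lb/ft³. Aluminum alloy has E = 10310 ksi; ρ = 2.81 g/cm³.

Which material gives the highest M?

CFRP laminate

Putting every candidate on a common basis:
  CFRP laminate: E = 66.50 GPa, ρ = 1517 kg/m³
  nickel superalloy: E = 201.9 GPa, ρ = 8540 kg/m³
  polycarbonate: E = 2.457 GPa, ρ = 1209 kg/m³
  gray cast iron: E = 104.7 GPa, ρ = 7170 kg/m³
  epoxy: E = 2.880 GPa, ρ = 1160 kg/m³
  tungsten: E = 404.8 GPa, ρ = 19220 kg/m³
  aluminum alloy: E = 71.08 GPa, ρ = 2810 kg/m³
  CFRP laminate: M = 43.8 MN·m/kg
  aluminum alloy: M = 25.3 MN·m/kg
  nickel superalloy: M = 23.6 MN·m/kg
  tungsten: M = 21.1 MN·m/kg
  gray cast iron: M = 14.6 MN·m/kg
  epoxy: M = 2.48 MN·m/kg
  polycarbonate: M = 2.03 MN·m/kg
CFRP laminate ranks first.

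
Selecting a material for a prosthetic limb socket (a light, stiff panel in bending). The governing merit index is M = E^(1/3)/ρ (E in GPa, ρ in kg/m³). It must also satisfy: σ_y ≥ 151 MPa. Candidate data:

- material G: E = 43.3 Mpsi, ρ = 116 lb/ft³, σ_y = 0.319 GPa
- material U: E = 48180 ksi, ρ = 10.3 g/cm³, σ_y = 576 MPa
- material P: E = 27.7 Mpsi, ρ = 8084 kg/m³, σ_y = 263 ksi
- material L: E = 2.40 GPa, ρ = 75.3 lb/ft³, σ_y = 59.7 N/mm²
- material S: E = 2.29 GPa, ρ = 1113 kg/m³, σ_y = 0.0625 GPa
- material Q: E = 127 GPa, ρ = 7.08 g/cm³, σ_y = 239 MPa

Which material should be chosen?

material G

Screen on constraints: σ_y ≥ 151 MPa. Survivors: material G, material U, material P, material Q.
Normalizing units and computing the index:
  material G: E = 298.5 GPa, ρ = 1858 kg/m³
  material U: E = 332.2 GPa, ρ = 10300 kg/m³
  material P: E = 191.0 GPa, ρ = 8084 kg/m³
  material Q: E = 127.0 GPa, ρ = 7080 kg/m³
  material G: M = 3.60×10⁻³
  material P: M = 0.712×10⁻³
  material Q: M = 0.710×10⁻³
  material U: M = 0.672×10⁻³
The maximum is for material G.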